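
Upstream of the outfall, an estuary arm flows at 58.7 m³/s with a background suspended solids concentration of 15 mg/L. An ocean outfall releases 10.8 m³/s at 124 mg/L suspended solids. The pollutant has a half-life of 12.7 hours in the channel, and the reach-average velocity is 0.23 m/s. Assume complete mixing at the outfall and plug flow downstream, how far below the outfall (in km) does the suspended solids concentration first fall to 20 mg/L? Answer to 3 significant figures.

Flow-weighted average: C = (58.70·15.00 + 10.80·124.0) / 69.50 = 2220/69.50 = 31.94 mg/L.
Half-life 12.7 h → k = ln 2 / 12.7 = 0.05458 h⁻¹ = 1.310 d⁻¹.
Set 31.94·exp(−k·t) = 20 → t = ln(31.94/20)/k = 30870 s = 8.576 h.
Distance = v·t = 0.23·30870 = 7101 m = 7.101 km.

7.10 km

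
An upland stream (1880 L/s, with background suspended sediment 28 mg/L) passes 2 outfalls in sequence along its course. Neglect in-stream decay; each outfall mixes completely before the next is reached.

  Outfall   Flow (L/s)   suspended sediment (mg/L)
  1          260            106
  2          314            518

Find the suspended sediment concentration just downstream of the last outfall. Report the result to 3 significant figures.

Below outfall 1: Q → 2140 L/s, C = (1880·28.00 + 260.0·106.0)/2140 = 37.48 mg/L.
Below outfall 2: Q → 2454 L/s, C = (2140·37.48 + 314.0·518.0)/2454 = 98.96 mg/L.

99.0 mg/L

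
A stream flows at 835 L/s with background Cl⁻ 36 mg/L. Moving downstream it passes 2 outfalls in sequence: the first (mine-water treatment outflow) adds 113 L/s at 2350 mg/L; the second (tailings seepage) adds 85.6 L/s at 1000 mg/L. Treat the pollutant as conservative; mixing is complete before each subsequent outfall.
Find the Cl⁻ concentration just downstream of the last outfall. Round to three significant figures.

369 mg/L

After outfall 1: Q = 835.0 + 113.0 = 948.0 L/s; C = (835.0·36.00 + 113.0·2350)/948.0 = 311.8 mg/L.
After outfall 2: Q = 948.0 + 85.60 = 1034 L/s; C = (948.0·311.8 + 85.60·1000)/1034 = 368.8 mg/L.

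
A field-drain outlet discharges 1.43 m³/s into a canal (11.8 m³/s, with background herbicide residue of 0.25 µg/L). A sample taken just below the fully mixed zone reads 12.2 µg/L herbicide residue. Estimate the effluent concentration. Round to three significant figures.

Mass balance: 11.80·0.2500 + 1.430·Cₑ = 13.23·12.20
→ Cₑ = (13.23·12.20 − 11.80·0.2500) / 1.430 = 110.8 µg/L.

111 µg/L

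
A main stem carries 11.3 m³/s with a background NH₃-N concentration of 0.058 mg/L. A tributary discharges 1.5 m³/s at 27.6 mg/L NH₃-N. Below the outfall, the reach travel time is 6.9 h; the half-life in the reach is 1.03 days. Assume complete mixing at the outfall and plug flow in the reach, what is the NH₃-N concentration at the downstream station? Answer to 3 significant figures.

2.71 mg/L

Flow-weighted average: C = (11.30·0.05800 + 1.500·27.60) / 12.80 = 42.06/12.80 = 3.286 mg/L.
Half-life 1.03 d → k = ln 2 / 1.03 = 0.6730 d⁻¹.
Applying C = C₀e^(−kt): 3.286 × 0.8241 = 2.708 mg/L.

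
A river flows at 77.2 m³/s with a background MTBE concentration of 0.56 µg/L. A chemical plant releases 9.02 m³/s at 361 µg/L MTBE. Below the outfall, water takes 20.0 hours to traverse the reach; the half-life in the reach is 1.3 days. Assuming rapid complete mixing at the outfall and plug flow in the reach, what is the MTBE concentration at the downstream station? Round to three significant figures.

24.5 µg/L

After mixing, C = (77.20·0.5600 + 9.020·361.0) / 86.22 = 3299/86.22 = 38.27 µg/L.
Half-life 1.3 d → k = ln 2 / 1.3 = 0.5332 d⁻¹.
First-order decay: C = 38.27·exp(−k·t) = 38.27·0.6413 = 24.54 µg/L.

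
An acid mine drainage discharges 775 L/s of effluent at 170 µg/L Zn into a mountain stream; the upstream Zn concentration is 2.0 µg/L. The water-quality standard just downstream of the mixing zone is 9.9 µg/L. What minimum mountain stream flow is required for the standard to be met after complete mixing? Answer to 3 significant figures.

15700 L/s

Set C_mix = 9.9: (Q·2.000 + 775.0·170.0) / (Q + 775.0) = 9.9
→ Q = 775.0·(170.0 − 9.9)/(9.9 − 2.000) = 15710 L/s.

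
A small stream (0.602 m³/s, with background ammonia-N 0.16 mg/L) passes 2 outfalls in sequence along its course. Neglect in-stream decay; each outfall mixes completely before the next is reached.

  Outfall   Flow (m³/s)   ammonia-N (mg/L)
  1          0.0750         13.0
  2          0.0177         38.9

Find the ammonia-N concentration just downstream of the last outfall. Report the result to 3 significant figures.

2.53 mg/L

Below outfall 1: Q → 0.6770 m³/s, C = (0.6020·0.1600 + 0.07500·13.00)/0.6770 = 1.582 mg/L.
Below outfall 2: Q → 0.6947 m³/s, C = (0.6770·1.582 + 0.01770·38.90)/0.6947 = 2.533 mg/L.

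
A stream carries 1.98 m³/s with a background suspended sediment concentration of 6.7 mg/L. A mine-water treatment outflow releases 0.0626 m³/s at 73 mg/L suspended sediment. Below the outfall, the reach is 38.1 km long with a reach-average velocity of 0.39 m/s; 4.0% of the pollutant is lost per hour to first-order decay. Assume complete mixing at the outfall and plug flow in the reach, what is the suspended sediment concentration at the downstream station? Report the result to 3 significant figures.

After mixing, C = (1.980·6.700 + 0.06260·73.00) / 2.043 = 17.84/2.043 = 8.732 mg/L.
Travel time t = 38.1·1000 / 0.39 = 97690 s = 27.14 h.
4.0%/h lost → k = −ln(1 − 0.04) = 0.04082 h⁻¹.
Applying C = C₀e^(−kt): 8.732 × 0.3303 = 2.884 mg/L.

2.88 mg/L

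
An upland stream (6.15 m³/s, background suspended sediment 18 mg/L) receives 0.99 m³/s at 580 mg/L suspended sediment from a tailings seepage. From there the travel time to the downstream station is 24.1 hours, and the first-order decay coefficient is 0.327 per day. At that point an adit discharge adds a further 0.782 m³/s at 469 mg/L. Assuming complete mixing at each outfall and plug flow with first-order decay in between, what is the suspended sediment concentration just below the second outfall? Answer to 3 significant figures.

Conservation of mass: C = (6.150·18.00 + 0.9900·580.0) / 7.140 = 684.9/7.140 = 95.92 mg/L; combined flow 7.140 m³/s.
First-order decay: C = 95.92·exp(−k·t) = 95.92·0.7201 = 69.08 mg/L.
At the second outfall, C = (7.140·69.08 + 0.7820·469.0) / (7.140 + 0.7820) = 108.6 mg/L.

109 mg/L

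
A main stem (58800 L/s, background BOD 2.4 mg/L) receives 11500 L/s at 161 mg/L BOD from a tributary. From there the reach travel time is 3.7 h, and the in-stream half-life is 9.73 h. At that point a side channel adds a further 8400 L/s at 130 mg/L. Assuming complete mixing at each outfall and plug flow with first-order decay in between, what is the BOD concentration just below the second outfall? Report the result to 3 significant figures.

33.3 mg/L

Flow-weighted average: C = (58800·2.400 + 11500·161.0) / 70300 = 1993000/70300 = 28.34 mg/L; combined flow 70300 L/s.
Half-life 9.73 h → k = ln 2 / 9.73 = 0.07124 h⁻¹ = 1.710 d⁻¹.
Applying C = C₀e^(−kt): 28.34 × 0.7683 = 21.78 mg/L.
At the second outfall, C = (70300·21.78 + 8400·130.0) / (70300 + 8400) = 33.33 mg/L.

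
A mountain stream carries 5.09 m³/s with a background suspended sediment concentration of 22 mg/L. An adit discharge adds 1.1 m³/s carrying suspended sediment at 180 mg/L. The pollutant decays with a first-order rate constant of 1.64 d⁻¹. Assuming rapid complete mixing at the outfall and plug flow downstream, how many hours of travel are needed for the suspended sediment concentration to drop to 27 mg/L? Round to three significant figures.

Mass balance: C = (5.090·22.00 + 1.100·180.0) / 6.190 = 310.0/6.190 = 50.08 mg/L.
50.08·exp(−k·t) = 27 → t = ln(50.08/27)/k = 32540 s = 9.040 h.

9.04 h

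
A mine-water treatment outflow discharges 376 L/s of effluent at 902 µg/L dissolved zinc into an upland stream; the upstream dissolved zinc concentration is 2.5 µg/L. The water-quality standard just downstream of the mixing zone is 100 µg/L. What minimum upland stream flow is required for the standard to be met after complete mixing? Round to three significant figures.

3090 L/s

Set C_mix = 100: (Q·2.500 + 376.0·902.0) / (Q + 376.0) = 100
→ Q = 376.0·(902.0 − 100)/(100 − 2.500) = 3093 L/s.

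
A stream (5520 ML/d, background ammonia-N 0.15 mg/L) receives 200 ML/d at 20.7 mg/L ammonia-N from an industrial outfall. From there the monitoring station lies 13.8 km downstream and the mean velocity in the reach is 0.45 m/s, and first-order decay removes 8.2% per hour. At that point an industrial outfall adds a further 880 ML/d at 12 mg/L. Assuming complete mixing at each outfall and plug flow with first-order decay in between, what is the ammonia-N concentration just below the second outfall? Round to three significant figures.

Mass balance: C = (5520·0.1500 + 200.0·20.70) / 5720 = 4968/5720 = 0.8685 mg/L; combined flow 5720 ML/d.
Travel time t = 13.8·1000 / 0.45 = 30670 s = 8.519 h.
8.2%/h lost → k = −ln(1 − 0.082) = 0.08556 h⁻¹.
Decay over the reach: 0.8685·exp(−kt) = 0.8685·0.4825 = 0.4190 mg/L.
At the second outfall, C = (5720·0.4190 + 880.0·12.00) / (5720 + 880.0) = 1.963 mg/L.

1.96 mg/L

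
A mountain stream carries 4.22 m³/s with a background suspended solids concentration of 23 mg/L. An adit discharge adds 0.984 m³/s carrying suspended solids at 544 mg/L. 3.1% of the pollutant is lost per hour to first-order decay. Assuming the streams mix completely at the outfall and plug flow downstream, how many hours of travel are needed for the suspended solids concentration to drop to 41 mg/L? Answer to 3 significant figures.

34.5 h

Flow-weighted average: C = (4.220·23.00 + 0.9840·544.0) / 5.204 = 632.4/5.204 = 121.5 mg/L.
3.1%/h lost → k = −ln(1 − 0.031) = 0.03149 h⁻¹.
121.5·exp(−k·t) = 41 → t = ln(121.5/41)/k = 124200 s = 34.50 h.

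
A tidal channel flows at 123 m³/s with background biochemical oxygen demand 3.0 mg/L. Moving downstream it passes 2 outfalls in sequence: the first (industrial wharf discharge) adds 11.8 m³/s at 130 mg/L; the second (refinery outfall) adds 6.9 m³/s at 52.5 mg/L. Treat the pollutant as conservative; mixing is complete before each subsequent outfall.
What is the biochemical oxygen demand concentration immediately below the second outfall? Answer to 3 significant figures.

16.0 mg/L

Below outfall 1: Q → 134.8 m³/s, C = (123.0·3.000 + 11.80·130.0)/134.8 = 14.12 mg/L.
Below outfall 2: Q → 141.7 m³/s, C = (134.8·14.12 + 6.900·52.50)/141.7 = 15.99 mg/L.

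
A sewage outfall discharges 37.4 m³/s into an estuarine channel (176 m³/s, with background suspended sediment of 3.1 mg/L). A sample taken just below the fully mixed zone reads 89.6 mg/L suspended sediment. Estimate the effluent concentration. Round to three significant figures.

497 mg/L

Mass balance: 176.0·3.100 + 37.40·Cₑ = 213.4·89.60
→ Cₑ = (213.4·89.60 − 176.0·3.100) / 37.40 = 496.7 mg/L.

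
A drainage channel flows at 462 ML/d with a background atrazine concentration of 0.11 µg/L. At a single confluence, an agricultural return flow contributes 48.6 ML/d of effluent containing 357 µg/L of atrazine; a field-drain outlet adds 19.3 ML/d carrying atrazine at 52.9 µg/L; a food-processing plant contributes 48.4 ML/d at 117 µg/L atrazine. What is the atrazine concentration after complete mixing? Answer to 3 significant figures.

41.6 µg/L

After mixing, C = (462.0·0.1100 + 48.60·357.0 + 19.30·52.90 + 48.40·117.0) / 578.3 = 24080/578.3 = 41.65 µg/L.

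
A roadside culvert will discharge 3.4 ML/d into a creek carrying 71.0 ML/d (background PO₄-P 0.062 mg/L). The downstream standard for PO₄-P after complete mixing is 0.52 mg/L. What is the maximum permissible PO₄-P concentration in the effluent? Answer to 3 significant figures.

10.1 mg/L

At the limit, (Qr·Cr + Qe·Cₑ)/(Qr + Qe) = 0.52:
Cₑ = (74.40·0.52 − 71.00·0.06200) / 3.400 = 10.08 mg/L.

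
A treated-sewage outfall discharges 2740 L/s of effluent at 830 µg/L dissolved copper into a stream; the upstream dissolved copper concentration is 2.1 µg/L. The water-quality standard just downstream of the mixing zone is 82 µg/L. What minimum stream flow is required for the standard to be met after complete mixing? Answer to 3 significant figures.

Set C_mix = 82: (Q·2.100 + 2740·830.0) / (Q + 2740) = 82
→ Q = 2740·(830.0 − 82)/(82 − 2.100) = 25650 L/s.

25700 L/s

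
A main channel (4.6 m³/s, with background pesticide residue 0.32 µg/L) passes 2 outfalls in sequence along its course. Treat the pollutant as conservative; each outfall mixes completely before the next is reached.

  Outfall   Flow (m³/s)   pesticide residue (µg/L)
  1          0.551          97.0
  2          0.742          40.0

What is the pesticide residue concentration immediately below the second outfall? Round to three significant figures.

Below outfall 1: Q → 5.151 m³/s, C = (4.600·0.3200 + 0.5510·97.00)/5.151 = 10.66 µg/L.
Below outfall 2: Q → 5.893 m³/s, C = (5.151·10.66 + 0.7420·40.00)/5.893 = 14.36 µg/L.

14.4 µg/L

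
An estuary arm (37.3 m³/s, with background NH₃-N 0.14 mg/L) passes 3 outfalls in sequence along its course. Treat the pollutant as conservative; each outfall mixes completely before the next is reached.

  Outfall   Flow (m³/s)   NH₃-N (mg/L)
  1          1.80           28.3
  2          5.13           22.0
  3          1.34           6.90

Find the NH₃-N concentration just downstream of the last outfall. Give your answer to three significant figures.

3.91 mg/L

Below outfall 1: Q → 39.10 m³/s, C = (37.30·0.1400 + 1.800·28.30)/39.10 = 1.436 mg/L.
Below outfall 2: Q → 44.23 m³/s, C = (39.10·1.436 + 5.130·22.00)/44.23 = 3.821 mg/L.
Below outfall 3: Q → 45.57 m³/s, C = (44.23·3.821 + 1.340·6.900)/45.57 = 3.912 mg/L.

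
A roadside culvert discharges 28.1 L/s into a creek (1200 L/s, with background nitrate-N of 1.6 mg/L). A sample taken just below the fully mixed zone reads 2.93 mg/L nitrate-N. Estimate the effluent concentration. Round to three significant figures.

Mass balance: 1200·1.600 + 28.10·Cₑ = 1228·2.930
→ Cₑ = (1228·2.930 − 1200·1.600) / 28.10 = 59.73 mg/L.

59.7 mg/L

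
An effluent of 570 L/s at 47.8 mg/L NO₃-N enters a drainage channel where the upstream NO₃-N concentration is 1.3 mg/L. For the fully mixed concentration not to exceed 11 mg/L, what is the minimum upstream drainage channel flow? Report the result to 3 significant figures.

Set C_mix = 11: (Q·1.300 + 570.0·47.80) / (Q + 570.0) = 11
→ Q = 570.0·(47.80 − 11)/(11 − 1.300) = 2162 L/s.

2160 L/s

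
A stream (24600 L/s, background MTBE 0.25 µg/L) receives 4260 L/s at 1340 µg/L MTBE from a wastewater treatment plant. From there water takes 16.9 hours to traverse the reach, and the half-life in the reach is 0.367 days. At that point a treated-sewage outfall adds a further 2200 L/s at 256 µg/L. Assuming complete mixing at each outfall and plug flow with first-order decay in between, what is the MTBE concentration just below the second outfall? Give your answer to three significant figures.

66.8 µg/L

Conservation of mass: C = (24600·0.2500 + 4260·1340) / 28860 = 5715000/28860 = 198.0 µg/L; combined flow 28860 L/s.
Half-life 0.367 d → k = ln 2 / 0.367 = 1.889 d⁻¹.
After decay, C = 198.0 × e^(−kt) = 198.0 × 0.2645 = 52.37 µg/L.
At the second outfall, C = (28860·52.37 + 2200·256.0) / (28860 + 2200) = 66.79 µg/L.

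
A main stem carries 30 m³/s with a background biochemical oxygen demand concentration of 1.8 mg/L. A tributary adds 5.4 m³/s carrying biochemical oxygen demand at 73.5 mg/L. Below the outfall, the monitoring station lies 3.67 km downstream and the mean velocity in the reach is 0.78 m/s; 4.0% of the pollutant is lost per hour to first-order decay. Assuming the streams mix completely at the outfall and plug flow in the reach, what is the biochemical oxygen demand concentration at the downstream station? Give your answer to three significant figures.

12.1 mg/L

Mass balance: C = (30.00·1.800 + 5.400·73.50) / 35.40 = 450.9/35.40 = 12.74 mg/L.
Travel time t = 3.67·1000 / 0.78 = 4705 s = 1.307 h.
4.0%/h lost → k = −ln(1 − 0.04) = 0.04082 h⁻¹.
Applying C = C₀e^(−kt): 12.74 × 0.9480 = 12.08 mg/L.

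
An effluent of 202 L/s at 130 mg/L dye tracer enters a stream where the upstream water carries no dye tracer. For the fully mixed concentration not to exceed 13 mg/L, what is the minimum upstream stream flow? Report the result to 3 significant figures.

Set C_mix = 13: (Q·0 + 202.0·130.0) / (Q + 202.0) = 13
→ Q = 202.0·(130.0 − 13)/(13 − 0) = 1818 L/s.

1820 L/s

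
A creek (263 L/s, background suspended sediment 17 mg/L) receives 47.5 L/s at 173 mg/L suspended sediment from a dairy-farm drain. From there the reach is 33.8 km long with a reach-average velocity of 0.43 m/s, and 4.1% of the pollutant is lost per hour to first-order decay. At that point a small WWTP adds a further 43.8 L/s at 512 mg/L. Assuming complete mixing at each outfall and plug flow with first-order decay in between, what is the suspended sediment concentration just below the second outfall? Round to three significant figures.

Mixed concentration C = ΣQC/ΣQ = (263.0·17.00 + 47.50·173.0) / 310.5 = 12690/310.5 = 40.86 mg/L; combined flow 310.5 L/s.
Travel time t = 33.8·1000 / 0.43 = 78600 s = 21.83 h.
4.1%/h lost → k = −ln(1 − 0.041) = 0.04186 h⁻¹.
After decay, C = 40.86 × e^(−kt) = 40.86 × 0.4009 = 16.38 mg/L.
At the second outfall, C = (310.5·16.38 + 43.80·512.0) / (310.5 + 43.80) = 77.65 mg/L.

77.7 mg/L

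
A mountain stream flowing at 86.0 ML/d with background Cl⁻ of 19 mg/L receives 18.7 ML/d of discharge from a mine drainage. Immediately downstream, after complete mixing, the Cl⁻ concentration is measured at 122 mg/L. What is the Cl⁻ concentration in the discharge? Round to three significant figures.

Mass balance: 86.00·19.00 + 18.70·Cₑ = 104.7·122.0
→ Cₑ = (104.7·122.0 − 86.00·19.00) / 18.70 = 595.7 mg/L.

596 mg/L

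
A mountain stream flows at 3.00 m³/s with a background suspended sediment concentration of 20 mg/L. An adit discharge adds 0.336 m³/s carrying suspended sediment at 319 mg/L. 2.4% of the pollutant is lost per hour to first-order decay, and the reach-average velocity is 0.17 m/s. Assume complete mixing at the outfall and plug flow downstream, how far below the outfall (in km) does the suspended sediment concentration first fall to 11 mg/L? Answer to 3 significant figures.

After mixing, C = (3.000·20.00 + 0.3360·319.0) / 3.336 = 167.2/3.336 = 50.12 mg/L.
2.4%/h lost → k = −ln(1 − 0.024) = 0.02429 h⁻¹.
Set 50.12·exp(−k·t) = 11 → t = ln(50.12/11)/k = 224700 s = 62.42 h.
Distance = v·t = 0.17·224700 = 38200 m = 38.20 km.

38.2 km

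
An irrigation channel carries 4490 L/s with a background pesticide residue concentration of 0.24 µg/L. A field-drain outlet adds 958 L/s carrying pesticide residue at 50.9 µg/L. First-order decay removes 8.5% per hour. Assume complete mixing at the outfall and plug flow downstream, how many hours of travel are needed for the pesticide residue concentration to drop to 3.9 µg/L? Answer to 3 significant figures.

9.60 h

Mass balance: C = (4490·0.2400 + 958.0·50.90) / 5448 = 49840/5448 = 9.148 µg/L.
8.5%/h lost → k = −ln(1 − 0.085) = 0.08883 h⁻¹.
9.148·exp(−k·t) = 3.9 → t = ln(9.148/3.9)/k = 34550 s = 9.598 h.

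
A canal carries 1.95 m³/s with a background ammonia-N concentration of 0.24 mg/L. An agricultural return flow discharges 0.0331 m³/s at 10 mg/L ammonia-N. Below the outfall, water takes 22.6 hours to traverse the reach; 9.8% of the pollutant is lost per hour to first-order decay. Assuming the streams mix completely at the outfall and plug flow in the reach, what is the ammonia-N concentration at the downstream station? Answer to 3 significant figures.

After mixing, C = (1.950·0.2400 + 0.03310·10.00) / 1.983 = 0.7990/1.983 = 0.4029 mg/L.
9.8%/h lost → k = −ln(1 − 0.098) = 0.1031 h⁻¹.
First-order decay: C = 0.4029·exp(−k·t) = 0.4029·0.09720 = 0.03916 mg/L.

0.0392 mg/L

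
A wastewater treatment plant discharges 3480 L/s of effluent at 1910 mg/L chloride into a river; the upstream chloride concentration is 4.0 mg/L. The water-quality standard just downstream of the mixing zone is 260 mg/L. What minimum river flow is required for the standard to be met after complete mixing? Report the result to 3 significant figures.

Set C_mix = 260: (Q·4.000 + 3480·1910) / (Q + 3480) = 260
→ Q = 3480·(1910 − 260)/(260 − 4.000) = 22430 L/s.

22400 L/s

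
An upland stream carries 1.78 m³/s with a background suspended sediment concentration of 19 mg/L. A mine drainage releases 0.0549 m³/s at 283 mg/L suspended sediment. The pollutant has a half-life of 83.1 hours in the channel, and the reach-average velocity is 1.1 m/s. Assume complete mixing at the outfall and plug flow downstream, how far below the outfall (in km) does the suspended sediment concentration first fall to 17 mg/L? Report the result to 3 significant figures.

Flow-weighted average: C = (1.780·19.00 + 0.05490·283.0) / 1.835 = 49.36/1.835 = 26.90 mg/L.
Half-life 83.1 h → k = ln 2 / 83.1 = 0.008341 h⁻¹ = 0.2002 d⁻¹.
Set 26.90·exp(−k·t) = 17 → t = ln(26.90/17)/k = 198000 s = 55.01 h.
Distance = v·t = 1.1·198000 = 217900 m = 217.9 km.

218 km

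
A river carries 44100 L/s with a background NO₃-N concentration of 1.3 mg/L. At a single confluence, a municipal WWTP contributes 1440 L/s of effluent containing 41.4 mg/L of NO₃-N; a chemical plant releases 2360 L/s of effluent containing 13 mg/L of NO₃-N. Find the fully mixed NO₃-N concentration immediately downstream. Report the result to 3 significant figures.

3.08 mg/L

Mixed concentration C = ΣQC/ΣQ = (44100·1.300 + 1440·41.40 + 2360·13.00) / 47900 = 147600/47900 = 3.082 mg/L.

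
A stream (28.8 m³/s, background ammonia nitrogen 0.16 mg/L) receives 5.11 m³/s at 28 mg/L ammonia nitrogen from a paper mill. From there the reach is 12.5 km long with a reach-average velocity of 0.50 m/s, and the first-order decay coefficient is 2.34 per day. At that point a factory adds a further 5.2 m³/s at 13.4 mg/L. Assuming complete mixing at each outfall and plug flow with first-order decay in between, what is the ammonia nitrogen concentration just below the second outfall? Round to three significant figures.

3.70 mg/L

After mixing, C = (28.80·0.1600 + 5.110·28.00) / 33.91 = 147.7/33.91 = 4.355 mg/L; combined flow 33.91 m³/s.
Travel time t = 12.5·1000 / 0.50 = 25000 s = 6.944 h.
First-order decay: C = 4.355·exp(−k·t) = 4.355·0.5081 = 2.213 mg/L.
Second outfall: C = (33.91·2.213 + 5.200·13.40)/39.11 = 3.700 mg/L.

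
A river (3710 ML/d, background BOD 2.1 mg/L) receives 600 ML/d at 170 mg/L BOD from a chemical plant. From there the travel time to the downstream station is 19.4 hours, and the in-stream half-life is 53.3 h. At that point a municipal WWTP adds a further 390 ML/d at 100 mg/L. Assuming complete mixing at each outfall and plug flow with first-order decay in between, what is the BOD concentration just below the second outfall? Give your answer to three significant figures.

After mixing, C = (3710·2.100 + 600.0·170.0) / 4310 = 109800/4310 = 25.47 mg/L; combined flow 4310 ML/d.
Half-life 53.3 h → k = ln 2 / 53.3 = 0.01300 h⁻¹ = 0.3121 d⁻¹.
First-order decay: C = 25.47·exp(−k·t) = 25.47·0.7770 = 19.79 mg/L.
At the second outfall, C = (4310·19.79 + 390.0·100.0) / (4310 + 390.0) = 26.45 mg/L.

26.4 mg/L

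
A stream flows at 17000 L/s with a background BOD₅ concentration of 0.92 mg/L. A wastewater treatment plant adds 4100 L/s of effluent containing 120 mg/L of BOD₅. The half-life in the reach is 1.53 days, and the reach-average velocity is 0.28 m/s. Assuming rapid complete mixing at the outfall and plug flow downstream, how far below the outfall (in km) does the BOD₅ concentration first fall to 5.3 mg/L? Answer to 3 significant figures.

Conservation of mass: C = (17000·0.9200 + 4100·120.0) / 21100 = 507600/21100 = 24.06 mg/L.
Half-life 1.53 d → k = ln 2 / 1.53 = 0.4530 d⁻¹.
Set 24.06·exp(−k·t) = 5.3 → t = ln(24.06/5.3)/k = 288500 s = 80.14 h.
Distance = v·t = 0.28·288500 = 80780 m = 80.78 km.

80.8 km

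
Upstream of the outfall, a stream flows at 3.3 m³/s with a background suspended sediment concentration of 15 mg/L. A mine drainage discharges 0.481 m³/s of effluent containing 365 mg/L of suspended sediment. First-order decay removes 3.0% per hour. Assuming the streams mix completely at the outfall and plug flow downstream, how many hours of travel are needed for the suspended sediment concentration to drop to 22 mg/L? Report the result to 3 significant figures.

32.7 h

Mass balance: C = (3.300·15.00 + 0.4810·365.0) / 3.781 = 225.1/3.781 = 59.53 mg/L.
3.0%/h lost → k = −ln(1 − 0.03) = 0.03046 h⁻¹.
59.53·exp(−k·t) = 22 → t = ln(59.53/22)/k = 117600 s = 32.68 h.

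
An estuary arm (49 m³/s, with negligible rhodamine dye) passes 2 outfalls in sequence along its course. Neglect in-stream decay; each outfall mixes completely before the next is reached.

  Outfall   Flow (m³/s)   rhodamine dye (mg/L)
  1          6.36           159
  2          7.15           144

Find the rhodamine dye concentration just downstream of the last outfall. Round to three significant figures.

After outfall 1: Q = 49.00 + 6.360 = 55.36 m³/s; C = (49.00·0 + 6.360·159.0)/55.36 = 18.27 mg/L.
After outfall 2: Q = 55.36 + 7.150 = 62.51 m³/s; C = (55.36·18.27 + 7.150·144.0)/62.51 = 32.65 mg/L.

32.6 mg/L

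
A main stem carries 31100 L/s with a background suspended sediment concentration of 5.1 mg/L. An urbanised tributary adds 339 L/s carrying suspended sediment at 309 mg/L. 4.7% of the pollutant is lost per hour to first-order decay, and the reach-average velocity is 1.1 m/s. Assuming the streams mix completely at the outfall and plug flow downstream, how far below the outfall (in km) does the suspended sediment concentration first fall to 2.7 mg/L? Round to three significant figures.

93.1 km

After mixing, C = (31100·5.100 + 339.0·309.0) / 31440 = 263400/31440 = 8.377 mg/L.
4.7%/h lost → k = −ln(1 − 0.047) = 0.04814 h⁻¹.
Set 8.377·exp(−k·t) = 2.7 → t = ln(8.377/2.7)/k = 84670 s = 23.52 h.
Distance = v·t = 1.1·84670 = 93140 m = 93.14 km.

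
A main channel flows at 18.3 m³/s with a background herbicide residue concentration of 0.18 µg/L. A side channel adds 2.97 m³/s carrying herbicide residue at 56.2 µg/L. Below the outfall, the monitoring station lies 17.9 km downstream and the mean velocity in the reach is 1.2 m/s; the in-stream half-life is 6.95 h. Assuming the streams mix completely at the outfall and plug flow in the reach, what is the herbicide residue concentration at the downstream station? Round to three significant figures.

5.29 µg/L

After mixing, C = (18.30·0.1800 + 2.970·56.20) / 21.27 = 170.2/21.27 = 8.002 µg/L.
Travel time t = 17.9·1000 / 1.2 = 14920 s = 4.144 h.
Half-life 6.95 h → k = ln 2 / 6.95 = 0.09973 h⁻¹ = 2.394 d⁻¹.
After decay, C = 8.002 × e^(−kt) = 8.002 × 0.6615 = 5.293 µg/L.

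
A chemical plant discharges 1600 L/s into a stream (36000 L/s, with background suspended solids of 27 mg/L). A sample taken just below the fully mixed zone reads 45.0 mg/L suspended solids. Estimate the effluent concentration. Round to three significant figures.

450 mg/L

Mass balance: 36000·27.00 + 1600·Cₑ = 37600·45.00
→ Cₑ = (37600·45.00 − 36000·27.00) / 1600 = 450.0 mg/L.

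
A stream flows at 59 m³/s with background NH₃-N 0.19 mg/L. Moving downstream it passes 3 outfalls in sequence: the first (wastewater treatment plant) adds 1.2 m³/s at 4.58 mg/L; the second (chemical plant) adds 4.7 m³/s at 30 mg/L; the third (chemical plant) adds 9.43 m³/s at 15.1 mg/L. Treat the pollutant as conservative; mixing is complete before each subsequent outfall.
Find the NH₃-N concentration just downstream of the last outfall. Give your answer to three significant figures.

After outfall 1: Q = 59.00 + 1.200 = 60.20 m³/s; C = (59.00·0.1900 + 1.200·4.580)/60.20 = 0.2775 mg/L.
After outfall 2: Q = 60.20 + 4.700 = 64.90 m³/s; C = (60.20·0.2775 + 4.700·30.00)/64.90 = 2.430 mg/L.
After outfall 3: Q = 64.90 + 9.430 = 74.33 m³/s; C = (64.90·2.430 + 9.430·15.10)/74.33 = 4.037 mg/L.

4.04 mg/L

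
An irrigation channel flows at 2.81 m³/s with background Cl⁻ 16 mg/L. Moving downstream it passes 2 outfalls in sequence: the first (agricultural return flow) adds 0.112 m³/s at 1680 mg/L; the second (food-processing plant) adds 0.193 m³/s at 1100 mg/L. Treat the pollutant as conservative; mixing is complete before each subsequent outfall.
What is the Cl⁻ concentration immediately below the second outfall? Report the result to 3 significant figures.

143 mg/L

After outfall 1: Q = 2.810 + 0.1120 = 2.922 m³/s; C = (2.810·16.00 + 0.1120·1680)/2.922 = 79.78 mg/L.
After outfall 2: Q = 2.922 + 0.1930 = 3.115 m³/s; C = (2.922·79.78 + 0.1930·1100)/3.115 = 143.0 mg/L.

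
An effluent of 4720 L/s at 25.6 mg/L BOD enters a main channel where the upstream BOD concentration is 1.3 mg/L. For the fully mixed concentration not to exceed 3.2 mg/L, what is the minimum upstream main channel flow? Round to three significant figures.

55600 L/s

Set C_mix = 3.2: (Q·1.300 + 4720·25.60) / (Q + 4720) = 3.2
→ Q = 4720·(25.60 − 3.2)/(3.2 − 1.300) = 55650 L/s.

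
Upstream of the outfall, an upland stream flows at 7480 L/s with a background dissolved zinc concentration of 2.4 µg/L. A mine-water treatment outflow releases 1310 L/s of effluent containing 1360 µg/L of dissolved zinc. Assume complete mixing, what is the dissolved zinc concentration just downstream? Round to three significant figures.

205 µg/L

Mass balance: C = (7480·2.400 + 1310·1360) / 8790 = 1800000/8790 = 204.7 µg/L.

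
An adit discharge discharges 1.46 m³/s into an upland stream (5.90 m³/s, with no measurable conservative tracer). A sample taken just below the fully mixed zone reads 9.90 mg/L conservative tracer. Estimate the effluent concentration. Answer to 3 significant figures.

49.9 mg/L

Mass balance: 5.900·0 + 1.460·Cₑ = 7.360·9.900
→ Cₑ = (7.360·9.900 − 5.900·0) / 1.460 = 49.91 mg/L.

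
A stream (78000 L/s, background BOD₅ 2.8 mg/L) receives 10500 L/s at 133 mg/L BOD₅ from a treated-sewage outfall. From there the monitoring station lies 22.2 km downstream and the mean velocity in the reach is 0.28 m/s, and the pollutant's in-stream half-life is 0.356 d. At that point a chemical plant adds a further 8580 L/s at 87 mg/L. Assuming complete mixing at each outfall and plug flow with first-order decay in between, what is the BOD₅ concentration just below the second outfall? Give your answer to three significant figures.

Mixed concentration C = ΣQC/ΣQ = (78000·2.800 + 10500·133.0) / 88500 = 1615000/88500 = 18.25 mg/L; combined flow 88500 L/s.
Travel time t = 22.2·1000 / 0.28 = 79290 s = 22.02 h.
Half-life 0.356 d → k = ln 2 / 0.356 = 1.947 d⁻¹.
After decay, C = 18.25 × e^(−kt) = 18.25 × 0.1675 = 3.057 mg/L.
At the second outfall, C = (88500·3.057 + 8580·87.00) / (88500 + 8580) = 10.48 mg/L.

10.5 mg/L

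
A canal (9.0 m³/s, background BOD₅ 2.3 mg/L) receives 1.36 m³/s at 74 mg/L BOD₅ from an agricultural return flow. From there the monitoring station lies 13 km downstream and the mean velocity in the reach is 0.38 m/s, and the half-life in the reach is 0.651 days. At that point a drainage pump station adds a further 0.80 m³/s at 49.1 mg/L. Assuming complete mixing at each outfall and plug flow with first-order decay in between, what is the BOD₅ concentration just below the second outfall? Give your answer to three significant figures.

Mass balance: C = (9.000·2.300 + 1.360·74.00) / 10.36 = 121.3/10.36 = 11.71 mg/L; combined flow 10.36 m³/s.
Travel time t = 13·1000 / 0.38 = 34210 s = 9.503 h.
Half-life 0.651 d → k = ln 2 / 0.651 = 1.065 d⁻¹.
After decay, C = 11.71 × e^(−kt) = 11.71 × 0.6560 = 7.683 mg/L.
Second outfall: C = (10.36·7.683 + 0.8000·49.10)/11.16 = 10.65 mg/L.

10.7 mg/L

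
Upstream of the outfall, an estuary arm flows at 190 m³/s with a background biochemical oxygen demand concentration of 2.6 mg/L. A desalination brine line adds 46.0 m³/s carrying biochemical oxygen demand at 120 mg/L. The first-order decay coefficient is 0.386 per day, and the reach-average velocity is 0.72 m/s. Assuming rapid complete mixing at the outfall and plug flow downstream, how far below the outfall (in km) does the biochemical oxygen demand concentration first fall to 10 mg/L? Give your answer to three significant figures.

After mixing, C = (190.0·2.600 + 46.00·120.0) / 236.0 = 6014/236.0 = 25.48 mg/L.
Set 25.48·exp(−k·t) = 10 → t = ln(25.48/10)/k = 209400 s = 58.16 h.
Distance = v·t = 0.72·209400 = 150800 m = 150.8 km.

151 km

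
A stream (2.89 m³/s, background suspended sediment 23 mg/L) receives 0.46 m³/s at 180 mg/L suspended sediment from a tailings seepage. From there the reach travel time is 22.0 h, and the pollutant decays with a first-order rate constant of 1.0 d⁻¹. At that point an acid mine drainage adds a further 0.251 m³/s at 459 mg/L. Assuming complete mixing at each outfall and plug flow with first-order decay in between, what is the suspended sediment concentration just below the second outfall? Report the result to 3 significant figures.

48.6 mg/L

Mass balance: C = (2.890·23.00 + 0.4600·180.0) / 3.350 = 149.3/3.350 = 44.56 mg/L; combined flow 3.350 m³/s.
Applying C = C₀e^(−kt): 44.56 × 0.3998 = 17.82 mg/L.
At the second outfall, C = (3.350·17.82 + 0.2510·459.0) / (3.350 + 0.2510) = 48.57 mg/L.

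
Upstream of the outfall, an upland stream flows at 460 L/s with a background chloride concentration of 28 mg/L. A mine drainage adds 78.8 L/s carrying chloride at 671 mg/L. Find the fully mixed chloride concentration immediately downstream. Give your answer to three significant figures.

Conservation of mass: C = (460.0·28.00 + 78.80·671.0) / 538.8 = 65750/538.8 = 122.0 mg/L.

122 mg/L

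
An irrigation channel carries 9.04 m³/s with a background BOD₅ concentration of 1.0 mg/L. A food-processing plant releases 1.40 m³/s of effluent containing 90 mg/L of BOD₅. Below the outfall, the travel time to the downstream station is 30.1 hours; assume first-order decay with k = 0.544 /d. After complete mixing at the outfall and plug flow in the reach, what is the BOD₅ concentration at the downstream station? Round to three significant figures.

Flow-weighted average: C = (9.040·1.000 + 1.400·90.00) / 10.44 = 135.0/10.44 = 12.93 mg/L.
First-order decay: C = 12.93·exp(−k·t) = 12.93·0.5055 = 6.538 mg/L.

6.54 mg/L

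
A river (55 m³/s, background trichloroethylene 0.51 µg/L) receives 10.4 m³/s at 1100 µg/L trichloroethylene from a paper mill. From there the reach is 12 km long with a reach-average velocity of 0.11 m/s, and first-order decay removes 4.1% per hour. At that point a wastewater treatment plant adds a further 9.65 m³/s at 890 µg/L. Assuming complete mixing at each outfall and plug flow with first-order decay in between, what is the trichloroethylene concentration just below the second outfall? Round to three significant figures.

Flow-weighted average: C = (55.00·0.5100 + 10.40·1100) / 65.40 = 11470/65.40 = 175.4 µg/L; combined flow 65.40 m³/s.
Travel time t = 12·1000 / 0.11 = 109100 s = 30.30 h.
4.1%/h lost → k = −ln(1 − 0.041) = 0.04186 h⁻¹.
First-order decay: C = 175.4·exp(−k·t) = 175.4·0.2812 = 49.31 µg/L.
Second outfall: C = (65.40·49.31 + 9.650·890.0)/75.05 = 157.4 µg/L.

157 µg/L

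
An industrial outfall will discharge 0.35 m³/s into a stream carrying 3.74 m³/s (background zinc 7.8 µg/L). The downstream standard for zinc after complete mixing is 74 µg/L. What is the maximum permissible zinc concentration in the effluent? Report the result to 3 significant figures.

At the limit, (Qr·Cr + Qe·Cₑ)/(Qr + Qe) = 74:
Cₑ = (4.090·74 − 3.740·7.800) / 0.3500 = 781.4 µg/L.

781 µg/L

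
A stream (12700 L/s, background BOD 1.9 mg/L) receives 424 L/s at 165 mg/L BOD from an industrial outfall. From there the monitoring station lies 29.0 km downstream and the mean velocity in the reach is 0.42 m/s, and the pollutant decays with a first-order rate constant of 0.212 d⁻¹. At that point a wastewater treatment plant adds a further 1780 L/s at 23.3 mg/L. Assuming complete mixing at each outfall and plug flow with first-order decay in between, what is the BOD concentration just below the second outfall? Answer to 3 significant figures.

Conservation of mass: C = (12700·1.900 + 424.0·165.0) / 13120 = 94090/13120 = 7.169 mg/L; combined flow 13120 L/s.
Travel time t = 29.0·1000 / 0.42 = 69050 s = 19.18 h.
After decay, C = 7.169 × e^(−kt) = 7.169 × 0.8442 = 6.052 mg/L.
At the second outfall, C = (13120·6.052 + 1780·23.30) / (13120 + 1780) = 8.112 mg/L.

8.11 mg/L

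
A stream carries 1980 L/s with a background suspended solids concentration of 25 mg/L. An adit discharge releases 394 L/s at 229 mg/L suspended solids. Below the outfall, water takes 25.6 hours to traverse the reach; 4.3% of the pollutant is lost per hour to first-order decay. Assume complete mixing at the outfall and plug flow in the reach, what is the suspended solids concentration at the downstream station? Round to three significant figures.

Mixed concentration C = ΣQC/ΣQ = (1980·25.00 + 394.0·229.0) / 2374 = 139700/2374 = 58.86 mg/L.
4.3%/h lost → k = −ln(1 − 0.043) = 0.04395 h⁻¹.
Decay over the reach: 58.86·exp(−kt) = 58.86·0.3246 = 19.10 mg/L.

19.1 mg/L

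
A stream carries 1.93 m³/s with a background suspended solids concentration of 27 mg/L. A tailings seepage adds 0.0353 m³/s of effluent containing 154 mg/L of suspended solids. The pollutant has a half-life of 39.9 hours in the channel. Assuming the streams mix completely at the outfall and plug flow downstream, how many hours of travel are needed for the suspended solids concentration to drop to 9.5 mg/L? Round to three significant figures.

64.8 h

Mixed concentration C = ΣQC/ΣQ = (1.930·27.00 + 0.03530·154.0) / 1.965 = 57.55/1.965 = 29.28 mg/L.
Half-life 39.9 h → k = ln 2 / 39.9 = 0.01737 h⁻¹ = 0.4169 d⁻¹.
29.28·exp(−k·t) = 9.5 → t = ln(29.28/9.5)/k = 233300 s = 64.80 h.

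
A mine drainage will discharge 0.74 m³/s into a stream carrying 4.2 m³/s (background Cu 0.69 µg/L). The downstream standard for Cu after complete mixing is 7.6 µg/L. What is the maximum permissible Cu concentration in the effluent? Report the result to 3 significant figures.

46.8 µg/L

At the limit, (Qr·Cr + Qe·Cₑ)/(Qr + Qe) = 7.6:
Cₑ = (4.940·7.6 − 4.200·0.6900) / 0.7400 = 46.82 µg/L.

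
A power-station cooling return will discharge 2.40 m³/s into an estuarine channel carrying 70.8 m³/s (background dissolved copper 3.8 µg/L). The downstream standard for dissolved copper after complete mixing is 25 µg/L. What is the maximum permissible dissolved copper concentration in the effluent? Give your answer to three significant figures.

650 µg/L

At the limit, (Qr·Cr + Qe·Cₑ)/(Qr + Qe) = 25:
Cₑ = (73.20·25 − 70.80·3.800) / 2.400 = 650.4 µg/L.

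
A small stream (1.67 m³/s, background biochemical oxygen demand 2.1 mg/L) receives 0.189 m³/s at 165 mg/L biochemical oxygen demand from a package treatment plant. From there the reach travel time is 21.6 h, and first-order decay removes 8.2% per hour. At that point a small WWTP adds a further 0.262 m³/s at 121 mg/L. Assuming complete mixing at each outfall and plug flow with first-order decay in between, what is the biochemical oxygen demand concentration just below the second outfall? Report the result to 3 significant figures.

Flow-weighted average: C = (1.670·2.100 + 0.1890·165.0) / 1.859 = 34.69/1.859 = 18.66 mg/L; combined flow 1.859 m³/s.
8.2%/h lost → k = −ln(1 − 0.082) = 0.08556 h⁻¹.
Decay over the reach: 18.66·exp(−kt) = 18.66·0.1575 = 2.940 mg/L.
At the second outfall, C = (1.859·2.940 + 0.2620·121.0) / (1.859 + 0.2620) = 17.52 mg/L.

17.5 mg/L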